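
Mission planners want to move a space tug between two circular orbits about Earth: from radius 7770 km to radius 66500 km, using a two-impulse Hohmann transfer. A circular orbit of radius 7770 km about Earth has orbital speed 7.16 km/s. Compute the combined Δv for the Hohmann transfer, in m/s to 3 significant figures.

Δv = 3750 m/s

From the circular-orbit relation v² = μ/r at r = 7770 km: μ = v²r = (7.16)² × 7770 = 3.98334×10^5 km³/s².
Semi-major axis of the transfer orbit: a_t = (7770 + 66500)/2 = 37135 km.
At r₁ the circular-orbit speed is v₁ = √(μ/r₁) = 7.160 km/s.
Transfer-orbit speed at r₁ (vis-viva equation): v_p = √[μ(2/r₁ − 1/a_t)] = 9.581 km/s.
First burn Δv₁ = |v_p − v₁| = 2.421 km/s.
Circular speed at r₂: v₂ = √(μ/r₂) = 2.4474 km/s.
Transfer-orbit speed at r₂: v_a = √[μ(2/r₂ − 1/a_t)] = 1.1195 km/s.
Second burn Δv₂ = |v₂ − v_a| = 1.328 km/s.
Δv = Δv₁ + Δv₂ = 2.421 + 1.328 = 3.749 km/s.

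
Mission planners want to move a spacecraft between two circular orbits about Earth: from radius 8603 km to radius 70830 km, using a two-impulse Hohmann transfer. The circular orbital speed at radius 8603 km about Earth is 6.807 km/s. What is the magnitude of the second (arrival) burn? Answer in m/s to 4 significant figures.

Δv₂ = 1268 m/s

From the circular-orbit relation v² = μ/r at r = 8603 km: μ = v²r = (6.807)² × 8603 = 3.98622×10^5 km³/s².
Semi-major axis of the transfer orbit: a_t = (8603 + 70830)/2 = 39716.5 km.
Circular speed at r = 70830 km: v_c = √(μ/r) = 2.372 km/s.
Vis-viva on the transfer ellipse at r = 70830 km gives v_t = √[μ(2/r − 1/a_t)] = 1.104 km/s.
Δv₂ = |v_t − v_c| = |1.104 − 2.372| = 1.268 km/s.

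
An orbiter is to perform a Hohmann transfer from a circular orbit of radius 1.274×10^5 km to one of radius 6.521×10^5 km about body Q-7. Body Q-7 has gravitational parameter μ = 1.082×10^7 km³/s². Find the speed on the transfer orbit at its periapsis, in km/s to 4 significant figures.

Transfer-ellipse semi-major axis a_t = (r₁ + r₂)/2 = (1.274×10^5 + 6.521×10^5)/2 = 3.8975×10^5 km.
The periapsis of the transfer ellipse is at r = 1.274×10^5 km.
Applying v² = μ(2/r − 1/a_t): v = 11.92 km/s.

v = 11.92 km/s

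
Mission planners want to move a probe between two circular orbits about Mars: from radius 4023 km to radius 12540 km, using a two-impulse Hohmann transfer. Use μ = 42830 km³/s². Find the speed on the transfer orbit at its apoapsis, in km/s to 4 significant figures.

v = 1.288 km/s

Semi-major axis of the transfer orbit: a_t = (4023 + 12540)/2 = 8281.5 km.
The apoapsis of the transfer ellipse is at r = 12540 km.
Vis-viva: v = √[μ(2/r − 1/a_t)] = √[42830 × (2/12540 − 1/8281.5)] = 1.288 km/s.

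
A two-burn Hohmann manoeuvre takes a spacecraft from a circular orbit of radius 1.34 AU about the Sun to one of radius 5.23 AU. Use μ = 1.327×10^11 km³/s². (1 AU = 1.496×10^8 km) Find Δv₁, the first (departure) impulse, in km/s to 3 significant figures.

Δv₁ = 6.74 km/s

In km: r₁ = 1.34 × 1.496×10^8 = 2.00464×10^8 km; r₂ = 5.23 × 1.496×10^8 = 7.82408×10^8 km.
The Hohmann ellipse has a_t = (r₁ + r₂)/2 = 4.91436×10^8 km.
On the circular orbit at r = 2.00464×10^8 km, v_c = √(μ/r) = 25.729 km/s.
Vis-viva on the transfer ellipse at r = 2.00464×10^8 km gives v_t = √[μ(2/r − 1/a_t)] = 32.464 km/s.
Δv₁ = |v_t − v_c| = |32.464 − 25.729| = 6.735 km/s.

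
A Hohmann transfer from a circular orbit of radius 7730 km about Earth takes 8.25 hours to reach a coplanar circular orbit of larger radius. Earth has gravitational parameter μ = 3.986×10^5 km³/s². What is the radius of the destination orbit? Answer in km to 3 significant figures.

Transfer time t = 8.25 hours = 29700 s, and t = π√(a_t³/μ).
So a_t = (μ t²/π²)^(1/3) = (3.986×10^5 × (29700)² / π²)^(1/3) = 32904 km.
Since a_t = (r₁ + r₂)/2, r₂ = 2a_t − r₁ = 2×32904 − 7730 = 58078 km.

r₂ = 58100 km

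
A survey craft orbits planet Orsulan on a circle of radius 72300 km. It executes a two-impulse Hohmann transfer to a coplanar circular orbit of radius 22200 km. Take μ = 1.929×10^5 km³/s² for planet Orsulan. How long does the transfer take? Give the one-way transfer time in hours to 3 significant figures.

t = 20.4 hours

Semi-major axis of the transfer orbit: a_t = (72300 + 22200)/2 = 47250 km.
By Kepler's third law the transfer-orbit period is T = 2π√(a_t³/μ), so t = T/2 = 73470 s.
Converting: 73470 s ÷ 3600 s/hour = 20.4 hours.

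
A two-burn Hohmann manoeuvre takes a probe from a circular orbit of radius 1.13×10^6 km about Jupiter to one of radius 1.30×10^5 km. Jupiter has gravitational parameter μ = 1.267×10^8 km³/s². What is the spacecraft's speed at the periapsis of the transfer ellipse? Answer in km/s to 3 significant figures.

v = 41.8 km/s

Semi-major axis of the transfer orbit: a_t = (1.130×10^6 + 1.300×10^5)/2 = 6.300×10^5 km.
At periapsis, r = 1.300×10^5 km.
Vis-viva: v = √[μ(2/r − 1/a_t)] = √[1.267×10^8 × (2/1.300×10^5 − 1/6.300×10^5)] = 41.81 km/s.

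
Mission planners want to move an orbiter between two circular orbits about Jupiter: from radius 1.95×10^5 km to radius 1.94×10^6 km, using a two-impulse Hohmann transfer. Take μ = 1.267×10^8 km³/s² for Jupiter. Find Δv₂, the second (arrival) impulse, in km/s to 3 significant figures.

Transfer-ellipse semi-major axis a_t = (r₁ + r₂)/2 = (1.950×10^5 + 1.940×10^6)/2 = 1.0675×10^6 km.
Circular speed at r = 1.940×10^6 km: v_c = √(μ/r) = 8.081 km/s.
Transfer-orbit speed at the same r (vis-viva, a = a_t): v_t = √[μ(2/r − 1/a_t)] = 3.454 km/s.
Δv₂ = |v_t − v_c| = |3.454 − 8.081| = 4.627 km/s.

Δv₂ = 4.63 km/s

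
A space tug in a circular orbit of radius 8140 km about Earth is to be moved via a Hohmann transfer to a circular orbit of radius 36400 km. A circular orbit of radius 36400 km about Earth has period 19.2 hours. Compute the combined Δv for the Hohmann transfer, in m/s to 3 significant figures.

From Kepler's third law T² = 4π²r³/μ at r = 36400 km, T = 19.2 hours = 19.2 × 3600 s = 69120 s: μ = 4π²r³/T² = 3.98526×10^5 km³/s².
Semi-major axis of the transfer orbit: a_t = (8140 + 36400)/2 = 22270 km.
At r₁ the circular-orbit speed is v₁ = √(μ/r₁) = 6.99707 km/s.
On the transfer ellipse at r₁, vis-viva equation gives v_p = √[μ(2/r₁ − 1/a_t)] = 8.94554 km/s.
First burn Δv₁ = |v_p − v₁| = 1.9485 km/s.
At r₂, v₂ = √(μ/r₂) = 3.3089 km/s.
Transfer-orbit speed at r₂: v_a = √[μ(2/r₂ − 1/a_t)] = 2.0005 km/s.
Second burn Δv₂ = |v₂ − v_a| = 1.3084 km/s.
Δv = Δv₁ + Δv₂ = 1.9485 + 1.3084 = 3.257 km/s.

Δv = 3260 m/s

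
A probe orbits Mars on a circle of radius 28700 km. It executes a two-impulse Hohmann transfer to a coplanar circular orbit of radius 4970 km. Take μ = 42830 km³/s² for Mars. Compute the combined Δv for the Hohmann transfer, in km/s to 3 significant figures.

Δv = 1.46 km/s

Semi-major axis of the transfer orbit: a_t = (28700 + 4970)/2 = 16835 km.
At r₁ the circular-orbit speed is v₁ = √(μ/r₁) = 1.22161 km/s.
Transfer-orbit speed at r₁ (vis-viva equation): v_a = √[μ(2/r₁ − 1/a_t)] = 0.663750 km/s.
First burn Δv₁ = |v_a − v₁| = 0.5579 km/s.
Circular speed at r₂: v₂ = √(μ/r₂) = 2.9356 km/s.
Transfer-orbit speed at r₂: v_p = √[μ(2/r₂ − 1/a_t)] = 3.8329 km/s.
Second burn Δv₂ = |v₂ − v_p| = 0.8973 km/s.
Δv = Δv₁ + Δv₂ = 0.5579 + 0.8973 = 1.455 km/s.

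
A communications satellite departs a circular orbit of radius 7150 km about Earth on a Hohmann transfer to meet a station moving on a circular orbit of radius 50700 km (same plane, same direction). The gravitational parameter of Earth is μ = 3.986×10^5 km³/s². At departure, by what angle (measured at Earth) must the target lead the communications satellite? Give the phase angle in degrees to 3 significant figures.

Semi-major axis of the transfer orbit: a_t = (7150 + 50700)/2 = 28925 km.
Transfer time t = π√(a_t³/μ) = 24479 s.
The target's mean motion on its circular orbit is ω₂ = √(μ/r₂³) = 5.5304×10^-5 rad/s.
Angle swept by the target during transfer: ω₂·t = 1.3538 rad = 77.57°.
Arrival is 180° from departure on the ellipse, so φ = 180° − 77.57° = 102°.

φ = 102°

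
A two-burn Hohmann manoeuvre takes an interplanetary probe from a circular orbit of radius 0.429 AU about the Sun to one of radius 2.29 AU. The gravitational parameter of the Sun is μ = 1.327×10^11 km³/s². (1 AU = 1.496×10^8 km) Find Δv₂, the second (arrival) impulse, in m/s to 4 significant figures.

Δv₂ = 8625 m/s

In km: r₁ = 0.429 × 1.496×10^8 = 6.41784×10^7 km; r₂ = 2.29 × 1.496×10^8 = 3.42584×10^8 km.
Semi-major axis of the transfer orbit: a_t = (6.41784×10^7 + 3.42584×10^8)/2 = 2.033812×10^8 km.
Circular speed at r = 3.42584×10^8 km: v_c = √(μ/r) = 19.681 km/s.
Transfer-orbit speed at the same r (vis-viva, a = a_t): v_t = √[μ(2/r − 1/a_t)] = 11.056 km/s.
Δv₂ = |v_t − v_c| = |11.056 − 19.681| = 8.625 km/s.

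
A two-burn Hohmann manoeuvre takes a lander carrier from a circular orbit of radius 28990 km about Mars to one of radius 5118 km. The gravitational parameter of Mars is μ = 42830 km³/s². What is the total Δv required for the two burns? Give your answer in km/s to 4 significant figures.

Δv = 1.428 km/s

Semi-major axis of the transfer orbit: a_t = (28990 + 5118)/2 = 17054 km.
Circular speed at r₁: v₁ = √(μ/r₁) = √(42830/28990) = 1.2155 km/s.
On the transfer ellipse at r₁, vis-viva gives v_a = √[μ(2/r₁ − 1/a_t)] = 0.66587 km/s.
First burn Δv₁ = |v_a − v₁| = 0.5496 km/s.
At r₂, v₂ = √(μ/r₂) = 2.89284 km/s.
Transfer-orbit speed at r₂: v_p = √[μ(2/r₂ − 1/a_t)] = 3.77168 km/s.
Second burn Δv₂ = |v₂ − v_p| = 0.8788 km/s.
Total Δv = Δv₁ + Δv₂ = 1.428 km/s.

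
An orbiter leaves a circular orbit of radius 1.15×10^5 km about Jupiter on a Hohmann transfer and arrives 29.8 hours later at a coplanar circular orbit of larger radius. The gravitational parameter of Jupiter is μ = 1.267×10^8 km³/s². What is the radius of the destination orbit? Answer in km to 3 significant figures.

r₂ = 9.42×10^5 km

Transfer time t = 29.8 hours = 1.0728×10^5 s, and t = π√(a_t³/μ).
So a_t = (μ t²/π²)^(1/3) = (1.267×10^8 × (1.0728×10^5)² / π²)^(1/3) = 5.2865×10^5 km.
Since a_t = (r₁ + r₂)/2, r₂ = 2a_t − r₁ = 2×5.2865×10^5 − 1.150×10^5 = 9.423×10^5 km.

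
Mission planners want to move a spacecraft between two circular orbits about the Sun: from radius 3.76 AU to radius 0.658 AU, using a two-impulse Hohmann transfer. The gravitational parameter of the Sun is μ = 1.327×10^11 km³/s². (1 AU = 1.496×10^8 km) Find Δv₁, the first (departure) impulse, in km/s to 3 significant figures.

Δv₁ = 6.98 km/s

In km: r₁ = 3.76 × 1.496×10^8 = 5.62496×10^8 km; r₂ = 0.658 × 1.496×10^8 = 9.84368×10^7 km.
Semi-major axis of the transfer orbit: a_t = (5.62496×10^8 + 9.84368×10^7)/2 = 3.304664×10^8 km.
Circular speed at r = 5.62496×10^8 km: v_c = √(μ/r) = 15.36 km/s.
Transfer-orbit speed at the same r (vis-viva, a = a_t): v_t = √[μ(2/r − 1/a_t)] = 8.383 km/s.
Δv₁ = |v_t − v_c| = |8.383 − 15.36| = 6.977 km/s.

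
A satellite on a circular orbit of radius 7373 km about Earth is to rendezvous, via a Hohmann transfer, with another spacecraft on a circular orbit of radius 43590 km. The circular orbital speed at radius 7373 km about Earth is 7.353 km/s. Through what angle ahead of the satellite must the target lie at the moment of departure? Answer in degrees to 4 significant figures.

φ = 99.55°

From the circular-orbit relation v² = μ/r at r = 7373 km: μ = v²r = (7.353)² × 7373 = 3.98633×10^5 km³/s².
The Hohmann ellipse has a_t = (r₁ + r₂)/2 = 25481.5 km.
Transfer time t = π√(a_t³/μ) = 20239.5 s.
The target's mean motion on its circular orbit is ω₂ = √(μ/r₂³) = 6.93755×10^-5 rad/s.
Angle swept by the target during transfer: ω₂·t = 1.4041 rad = 80.45°.
Arrival is 180° from departure on the ellipse, so φ = 180° − 80.45° = 99.55°.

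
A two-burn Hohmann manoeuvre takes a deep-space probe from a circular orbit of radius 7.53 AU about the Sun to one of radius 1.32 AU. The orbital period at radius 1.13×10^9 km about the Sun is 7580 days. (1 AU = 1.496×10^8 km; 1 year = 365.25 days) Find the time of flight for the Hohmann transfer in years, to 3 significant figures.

From Kepler's third law T² = 4π²r³/μ at r = 1.13×10^9 km, T = 7580 days = 7580 × 86400 s = 6.54912×10^8 s: μ = 4π²r³/T² = 1.32810×10^11 km³/s².
In km: r₁ = 7.53 × 1.496×10^8 = 1.126488×10^9 km; r₂ = 1.32 × 1.496×10^8 = 1.97472×10^8 km.
Transfer-ellipse semi-major axis a_t = (r₁ + r₂)/2 = (1.126488×10^9 + 1.97472×10^8)/2 = 6.6198×10^8 km.
By Kepler's third law the transfer-orbit period is T = 2π√(a_t³/μ), so t = T/2 = 1.468×10^8 s.
Converting: 1.468×10^8 s ÷ 3.15576×10^7 s/year (365.25 × 86400) = 4.65 years.

t = 4.65 years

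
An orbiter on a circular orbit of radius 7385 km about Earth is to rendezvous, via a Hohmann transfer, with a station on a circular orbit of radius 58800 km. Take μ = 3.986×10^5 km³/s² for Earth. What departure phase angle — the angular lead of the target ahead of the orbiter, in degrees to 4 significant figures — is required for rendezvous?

The Hohmann ellipse has a_t = (r₁ + r₂)/2 = 33092.5 km.
Transfer time t = π√(a_t³/μ) = 29955 s.
The target's mean motion on its circular orbit is ω₂ = √(μ/r₂³) = 4.4279×10^-5 rad/s.
Angle swept by the target during transfer: ω₂·t = 1.3264 rad = 76.00°.
The orbiter traverses 180° on the transfer ellipse, so the target must lead by 180° − 76.00° = 104.0°.

φ = 104.0°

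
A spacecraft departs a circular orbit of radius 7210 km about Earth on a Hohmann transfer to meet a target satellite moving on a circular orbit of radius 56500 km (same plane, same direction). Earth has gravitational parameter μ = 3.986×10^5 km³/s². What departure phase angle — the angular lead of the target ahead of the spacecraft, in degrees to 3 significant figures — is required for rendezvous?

Transfer-ellipse semi-major axis a_t = (r₁ + r₂)/2 = (7210 + 56500)/2 = 31855 km.
Transfer time t = π√(a_t³/μ) = 28290 s.
The target's mean motion on its circular orbit is ω₂ = √(μ/r₂³) = 4.701×10^-5 rad/s.
Angle swept by the target during transfer: ω₂·t = 1.330 rad = 76.20°.
The spacecraft traverses 180° on the transfer ellipse, so the target must lead by 180° − 76.20° = 104°.

φ = 104°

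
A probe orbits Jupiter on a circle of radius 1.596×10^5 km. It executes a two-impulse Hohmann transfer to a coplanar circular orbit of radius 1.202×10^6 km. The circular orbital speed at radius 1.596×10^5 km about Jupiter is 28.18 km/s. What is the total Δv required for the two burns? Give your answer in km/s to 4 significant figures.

From the circular-orbit relation v² = μ/r at r = 1.596×10^5 km: μ = v²r = (28.18)² × 1.596×10^5 = 1.26740×10^8 km³/s².
Transfer-ellipse semi-major axis a_t = (r₁ + r₂)/2 = (1.596×10^5 + 1.202×10^6)/2 = 6.808×10^5 km.
Circular speed at r₁: v₁ = √(μ/r₁) = √(1.26740×10^8/1.596×10^5) = 28.180 km/s.
Transfer-orbit speed at r₁ (vis-viva equation): v_p = √[μ(2/r₁ − 1/a_t)] = 37.444 km/s.
First burn Δv₁ = |v_p − v₁| = 9.264 km/s.
At r₂, v₂ = √(μ/r₂) = 10.2685 km/s.
Transfer-orbit speed at r₂: v_a = √[μ(2/r₂ − 1/a_t)] = 4.97178 km/s.
Second burn Δv₂ = |v₂ − v_a| = 5.297 km/s.
Total Δv = Δv₁ + Δv₂ = 14.56 km/s.

Δv = 14.56 km/s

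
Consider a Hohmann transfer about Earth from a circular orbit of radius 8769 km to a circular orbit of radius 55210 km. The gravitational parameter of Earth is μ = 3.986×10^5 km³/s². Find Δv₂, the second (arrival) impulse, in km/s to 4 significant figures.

Δv₂ = 1.280 km/s

Transfer-ellipse semi-major axis a_t = (r₁ + r₂)/2 = (8769 + 55210)/2 = 31989.5 km.
On the circular orbit at r = 55210 km, v_c = √(μ/r) = 2.687 km/s.
Transfer-orbit speed at the same r (vis-viva, a = a_t): v_t = √[μ(2/r − 1/a_t)] = 1.407 km/s.
Δv₂ = |v_t − v_c| = |1.407 − 2.687| = 1.280 km/s.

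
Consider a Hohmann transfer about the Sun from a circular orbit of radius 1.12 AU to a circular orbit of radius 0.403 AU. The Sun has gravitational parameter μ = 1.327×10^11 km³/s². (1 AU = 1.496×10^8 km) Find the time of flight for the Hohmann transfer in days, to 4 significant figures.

t = 121.4 days

In km: r₁ = 1.12 × 1.496×10^8 = 1.67552×10^8 km; r₂ = 0.403 × 1.496×10^8 = 6.02888×10^7 km.
Semi-major axis of the transfer orbit: a_t = (1.67552×10^8 + 6.02888×10^7)/2 = 1.139204×10^8 km.
By Kepler's third law the transfer-orbit period is T = 2π√(a_t³/μ), so t = T/2 = 1.049×10^7 s.
Converting: 1.049×10^7 s ÷ 86400 s/day = 121.4 days.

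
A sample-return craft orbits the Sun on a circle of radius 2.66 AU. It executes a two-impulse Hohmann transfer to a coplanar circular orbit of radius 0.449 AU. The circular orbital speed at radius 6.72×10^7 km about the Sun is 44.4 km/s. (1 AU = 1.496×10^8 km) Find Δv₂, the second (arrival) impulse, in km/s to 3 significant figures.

From the circular-orbit relation v² = μ/r at r = 6.72×10^7 km: μ = v²r = (44.4)² × 6.72×10^7 = 1.32475×10^11 km³/s².
In km: r₁ = 2.66 × 1.496×10^8 = 3.97936×10^8 km; r₂ = 0.449 × 1.496×10^8 = 6.71704×10^7 km.
Semi-major axis of the transfer orbit: a_t = (3.97936×10^8 + 6.71704×10^7)/2 = 2.325532×10^8 km.
Circular speed at r = 6.71704×10^7 km: v_c = √(μ/r) = 44.41 km/s.
Transfer-orbit speed at the same r (vis-viva, a = a_t): v_t = √[μ(2/r − 1/a_t)] = 58.09 km/s.
Δv₂ = |v_t − v_c| = |58.09 − 44.41| = 13.68 km/s.

Δv₂ = 13.7 km/s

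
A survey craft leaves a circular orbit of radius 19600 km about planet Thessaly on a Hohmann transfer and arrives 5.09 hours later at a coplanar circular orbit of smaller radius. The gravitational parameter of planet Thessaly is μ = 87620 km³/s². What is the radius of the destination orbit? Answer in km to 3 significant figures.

r₂ = 9180 km

Transfer time t = 5.09 hours = 18324 s, and t = π√(a_t³/μ).
So a_t = (μ t²/π²)^(1/3) = (87620 × (18324)² / π²)^(1/3) = 14392 km.
Since a_t = (r₁ + r₂)/2, r₂ = 2a_t − r₁ = 2×14392 − 19600 = 9184 km.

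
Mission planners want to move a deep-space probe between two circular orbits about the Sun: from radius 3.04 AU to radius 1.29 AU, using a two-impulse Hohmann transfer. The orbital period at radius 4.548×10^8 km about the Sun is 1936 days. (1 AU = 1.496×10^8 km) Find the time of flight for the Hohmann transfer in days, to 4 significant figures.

From Kepler's third law T² = 4π²r³/μ at r = 4.548×10^8 km, T = 1936 days = 1936 × 86400 s = 1.672704×10^8 s: μ = 4π²r³/T² = 1.32734×10^11 km³/s².
In km: r₁ = 3.04 × 1.496×10^8 = 4.54784×10^8 km; r₂ = 1.29 × 1.496×10^8 = 1.92984×10^8 km.
Semi-major axis of the transfer orbit: a_t = (4.54784×10^8 + 1.92984×10^8)/2 = 3.23884×10^8 km.
Transfer time t = π√(a_t³/μ) = π√((3.23884×10^8)³ / 1.32734×10^11) = 5.026×10^7 s.
Converting: 5.026×10^7 s ÷ 86400 s/day = 581.7 days.

t = 581.7 days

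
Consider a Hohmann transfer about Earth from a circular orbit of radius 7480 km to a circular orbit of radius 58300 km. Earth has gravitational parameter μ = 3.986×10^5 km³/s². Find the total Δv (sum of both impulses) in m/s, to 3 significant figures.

Semi-major axis of the transfer orbit: a_t = (7480 + 58300)/2 = 32890 km.
Circular speed at r₁: v₁ = √(μ/r₁) = √(3.986×10^5/7480) = 7.300 km/s.
Transfer-orbit speed at r₁ (vis-viva): v_p = √[μ(2/r₁ − 1/a_t)] = 9.719 km/s.
First burn Δv₁ = |v_p − v₁| = 2.419 km/s.
Circular speed at r₂: v₂ = √(μ/r₂) = 2.615 km/s.
Transfer-orbit speed at r₂: v_a = √[μ(2/r₂ − 1/a_t)] = 1.247 km/s.
Second burn Δv₂ = |v₂ − v_a| = 1.368 km/s.
Δv = Δv₁ + Δv₂ = 2.419 + 1.368 = 3.787 km/s.

Δv = 3790 m/s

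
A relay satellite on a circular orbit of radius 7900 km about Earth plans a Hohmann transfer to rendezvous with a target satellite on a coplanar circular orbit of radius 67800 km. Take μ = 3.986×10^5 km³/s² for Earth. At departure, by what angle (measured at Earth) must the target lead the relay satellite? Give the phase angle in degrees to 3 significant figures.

φ = 105°

Transfer-ellipse semi-major axis a_t = (r₁ + r₂)/2 = (7900 + 67800)/2 = 37850 km.
Transfer time t = π√(a_t³/μ) = 36642 s.
The target's mean motion on its circular orbit is ω₂ = √(μ/r₂³) = 3.5762×10^-5 rad/s.
Angle swept by the target during transfer: ω₂·t = 1.3104 rad = 75.08°.
Arrival is 180° from departure on the ellipse, so φ = 180° − 75.08° = 105°.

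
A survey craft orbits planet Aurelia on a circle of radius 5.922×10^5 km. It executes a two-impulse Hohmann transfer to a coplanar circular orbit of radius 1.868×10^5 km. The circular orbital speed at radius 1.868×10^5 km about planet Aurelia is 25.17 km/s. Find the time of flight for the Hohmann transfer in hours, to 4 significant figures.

t = 19.50 hours

From the circular-orbit relation v² = μ/r at r = 1.868×10^5 km: μ = v²r = (25.17)² × 1.868×10^5 = 1.18343×10^8 km³/s².
Transfer-ellipse semi-major axis a_t = (r₁ + r₂)/2 = (5.922×10^5 + 1.868×10^5)/2 = 3.895×10^5 km.
Transfer time t = π√(a_t³/μ) = π√((3.895×10^5)³ / 1.18343×10^8) = 70200 s.
Converting: 70200 s ÷ 3600 s/hour = 19.50 hours.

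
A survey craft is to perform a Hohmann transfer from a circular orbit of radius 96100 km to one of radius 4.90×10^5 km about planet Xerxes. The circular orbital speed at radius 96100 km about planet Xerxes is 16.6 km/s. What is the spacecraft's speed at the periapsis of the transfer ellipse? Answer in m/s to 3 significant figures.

From the circular-orbit relation v² = μ/r at r = 96100 km: μ = v²r = (16.6)² × 96100 = 2.64813×10^7 km³/s².
The Hohmann ellipse has a_t = (r₁ + r₂)/2 = 2.9305×10^5 km.
The periapsis of the transfer ellipse is at r = 96100 km.
Vis-viva: v = √[μ(2/r − 1/a_t)] = √[2.64813×10^7 × (2/96100 − 1/2.9305×10^5)] = 21.47 km/s.

v = 21500 m/s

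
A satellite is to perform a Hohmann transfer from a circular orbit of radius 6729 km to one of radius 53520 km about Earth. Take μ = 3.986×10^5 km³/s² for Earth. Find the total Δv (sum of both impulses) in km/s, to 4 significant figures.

Δv = 4.001 km/s

Transfer-ellipse semi-major axis a_t = (r₁ + r₂)/2 = (6729 + 53520)/2 = 30124.5 km.
Circular speed at r₁: v₁ = √(μ/r₁) = √(3.986×10^5/6729) = 7.69650 km/s.
On the transfer ellipse at r₁, vis-viva gives v_p = √[μ(2/r₁ − 1/a_t)] = 10.2587 km/s.
First burn Δv₁ = |v_p − v₁| = 2.562 km/s.
At r₂, v₂ = √(μ/r₂) = 2.729 km/s.
Transfer-orbit speed at r₂: v_a = √[μ(2/r₂ − 1/a_t)] = 1.290 km/s.
Second burn Δv₂ = |v₂ − v_a| = 1.439 km/s.
Δv = Δv₁ + Δv₂ = 2.562 + 1.439 = 4.001 km/s.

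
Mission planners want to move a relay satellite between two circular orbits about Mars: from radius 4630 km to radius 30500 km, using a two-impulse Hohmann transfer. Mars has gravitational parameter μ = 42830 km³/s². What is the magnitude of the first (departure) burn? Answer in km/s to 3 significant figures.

Semi-major axis of the transfer orbit: a_t = (4630 + 30500)/2 = 17565 km.
Circular speed at r = 4630 km: v_c = √(μ/r) = 3.04147 km/s.
Vis-viva on the transfer ellipse at r = 4630 km gives v_t = √[μ(2/r − 1/a_t)] = 4.00783 km/s.
Δv₁ = |v_t − v_c| = |4.00783 − 3.04147| = 0.9664 km/s.

Δv₁ = 0.966 km/s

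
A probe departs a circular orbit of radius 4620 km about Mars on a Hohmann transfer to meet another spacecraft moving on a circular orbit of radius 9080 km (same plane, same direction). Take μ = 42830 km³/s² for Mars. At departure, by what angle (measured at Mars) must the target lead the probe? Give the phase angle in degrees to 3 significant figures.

φ = 62.1°

Transfer-ellipse semi-major axis a_t = (r₁ + r₂)/2 = (4620 + 9080)/2 = 6850 km.
Transfer time t = π√(a_t³/μ) = 8606.2 s.
Target angular speed ω₂ = √(μ/r₂³) = 2.3919×10^-4 rad/s.
Angle swept by the target during transfer: ω₂·t = 2.0585 rad = 117.9°.
The probe traverses 180° on the transfer ellipse, so the target must lead by 180° − 117.9° = 62.1°.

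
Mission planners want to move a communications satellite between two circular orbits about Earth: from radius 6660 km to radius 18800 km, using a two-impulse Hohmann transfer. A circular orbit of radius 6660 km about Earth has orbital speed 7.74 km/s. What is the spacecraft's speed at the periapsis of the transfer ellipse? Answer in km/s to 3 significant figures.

v = 9.41 km/s

From the circular-orbit relation v² = μ/r at r = 6660 km: μ = v²r = (7.74)² × 6660 = 3.98985×10^5 km³/s².
The Hohmann ellipse has a_t = (r₁ + r₂)/2 = 12730 km.
The periapsis of the transfer ellipse is at r = 6660 km.
Applying v² = μ(2/r − 1/a_t): v = 9.406 km/s.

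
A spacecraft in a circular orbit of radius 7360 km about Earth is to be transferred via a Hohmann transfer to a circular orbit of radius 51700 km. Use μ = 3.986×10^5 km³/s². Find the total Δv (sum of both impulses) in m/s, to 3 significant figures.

The Hohmann ellipse has a_t = (r₁ + r₂)/2 = 29530 km.
At r₁ the circular-orbit speed is v₁ = √(μ/r₁) = 7.3592 km/s.
On the transfer ellipse at r₁, vis-viva gives v_p = √[μ(2/r₁ − 1/a_t)] = 9.7374 km/s.
First burn Δv₁ = |v_p − v₁| = 2.3782 km/s.
At r₂, v₂ = √(μ/r₂) = 2.776664 km/s.
Transfer-orbit speed at r₂: v_a = √[μ(2/r₂ − 1/a_t)] = 1.386215 km/s.
Second burn Δv₂ = |v₂ − v_a| = 1.3904 km/s.
Total Δv = Δv₁ + Δv₂ = 3.769 km/s.

Δv = 3770 m/s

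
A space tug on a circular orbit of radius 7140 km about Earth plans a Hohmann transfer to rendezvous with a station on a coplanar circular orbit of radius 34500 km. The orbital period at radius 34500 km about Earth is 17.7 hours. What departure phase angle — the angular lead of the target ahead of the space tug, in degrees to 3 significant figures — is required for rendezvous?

From Kepler's third law T² = 4π²r³/μ at r = 34500 km, T = 17.7 hours = 17.7 × 3600 s = 63720 s: μ = 4π²r³/T² = 3.99269×10^5 km³/s².
Semi-major axis of the transfer orbit: a_t = (7140 + 34500)/2 = 20820 km.
The half-period of the transfer ellipse is t = π√(a_t³/μ) = 14936.13 s.
The target's mean motion on its circular orbit is ω₂ = √(μ/r₂³) = 9.860617×10^-5 rad/s.
Angle swept by the target during transfer: ω₂·t = 1.472795 rad = 84.38°.
Arrival is 180° from departure on the ellipse, so φ = 180° − 84.38° = 95.6°.

φ = 95.6°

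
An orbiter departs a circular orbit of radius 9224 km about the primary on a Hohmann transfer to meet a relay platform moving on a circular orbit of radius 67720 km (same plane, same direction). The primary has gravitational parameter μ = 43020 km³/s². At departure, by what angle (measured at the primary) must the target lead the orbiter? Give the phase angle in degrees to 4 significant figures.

Transfer-ellipse semi-major axis a_t = (r₁ + r₂)/2 = (9224 + 67720)/2 = 38472 km.
The half-period of the transfer ellipse is t = π√(a_t³/μ) = 1.142962×10^5 s.
Target angular speed ω₂ = √(μ/r₂³) = 1.176955×10^-5 rad/s.
Angle swept by the target during transfer: ω₂·t = 1.345215 rad = 77.08°.
The orbiter traverses 180° on the transfer ellipse, so the target must lead by 180° − 77.08° = 102.9°.

φ = 102.9°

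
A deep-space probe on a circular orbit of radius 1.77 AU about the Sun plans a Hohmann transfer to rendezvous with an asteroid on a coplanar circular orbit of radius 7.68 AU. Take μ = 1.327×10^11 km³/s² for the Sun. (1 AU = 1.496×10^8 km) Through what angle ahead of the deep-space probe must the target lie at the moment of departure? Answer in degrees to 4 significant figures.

φ = 93.14°

In km: r₁ = 1.77 × 1.496×10^8 = 2.64792×10^8 km; r₂ = 7.68 × 1.496×10^8 = 1.148928×10^9 km.
Transfer-ellipse semi-major axis a_t = (r₁ + r₂)/2 = (2.64792×10^8 + 1.148928×10^9)/2 = 7.0686×10^8 km.
Transfer time t = π√(a_t³/μ) = 1.621×10^8 s.
Target angular speed ω₂ = √(μ/r₂³) = 9.354×10^-9 rad/s.
Angle swept by the target during transfer: ω₂·t = 1.516 rad = 86.86°.
The deep-space probe traverses 180° on the transfer ellipse, so the target must lead by 180° − 86.86° = 93.14°.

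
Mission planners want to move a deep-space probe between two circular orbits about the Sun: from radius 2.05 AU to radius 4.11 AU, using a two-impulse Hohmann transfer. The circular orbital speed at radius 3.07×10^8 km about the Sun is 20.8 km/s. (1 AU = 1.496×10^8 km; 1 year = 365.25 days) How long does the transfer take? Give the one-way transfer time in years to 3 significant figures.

From the circular-orbit relation v² = μ/r at r = 3.07×10^8 km: μ = v²r = (20.8)² × 3.07×10^8 = 1.32820×10^11 km³/s².
In km: r₁ = 2.05 × 1.496×10^8 = 3.0668×10^8 km; r₂ = 4.11 × 1.496×10^8 = 6.14856×10^8 km.
Semi-major axis of the transfer orbit: a_t = (3.0668×10^8 + 6.14856×10^8)/2 = 4.60768×10^8 km.
Transfer time t = π√(a_t³/μ) = π√((4.60768×10^8)³ / 1.32820×10^11) = 8.526×10^7 s.
Converting: 8.526×10^7 s ÷ 3.15576×10^7 s/year (365.25 × 86400) = 2.70 years.

t = 2.70 years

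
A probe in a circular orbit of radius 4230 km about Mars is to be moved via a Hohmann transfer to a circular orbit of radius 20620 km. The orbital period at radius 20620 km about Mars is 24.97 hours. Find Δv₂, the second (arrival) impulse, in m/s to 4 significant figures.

From Kepler's third law T² = 4π²r³/μ at r = 20620 km, T = 24.97 hours = 24.97 × 3600 s = 89892 s: μ = 4π²r³/T² = 42833.5 km³/s².
Transfer-ellipse semi-major axis a_t = (r₁ + r₂)/2 = (4230 + 20620)/2 = 12425 km.
Circular speed at r = 20620 km: v_c = √(μ/r) = 1.44128 km/s.
Transfer-orbit speed at the same r (vis-viva, a = a_t): v_t = √[μ(2/r − 1/a_t)] = 0.840949 km/s.
Δv₂ = |v_t − v_c| = |0.840949 − 1.44128| = 0.6003 km/s.

Δv₂ = 600.3 m/s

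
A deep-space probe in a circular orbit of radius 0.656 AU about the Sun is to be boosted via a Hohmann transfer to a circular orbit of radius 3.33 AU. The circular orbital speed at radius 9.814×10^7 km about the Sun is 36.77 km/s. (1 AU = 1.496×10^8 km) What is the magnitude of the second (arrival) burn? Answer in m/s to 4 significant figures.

Δv₂ = 6957 m/s

From the circular-orbit relation v² = μ/r at r = 9.814×10^7 km: μ = v²r = (36.77)² × 9.814×10^7 = 1.32689×10^11 km³/s².
In km: r₁ = 0.656 × 1.496×10^8 = 9.81376×10^7 km; r₂ = 3.33 × 1.496×10^8 = 4.98168×10^8 km.
Semi-major axis of the transfer orbit: a_t = (9.81376×10^7 + 4.98168×10^8)/2 = 2.981528×10^8 km.
On the circular orbit at r = 4.98168×10^8 km, v_c = √(μ/r) = 16.32 km/s.
Vis-viva on the transfer ellipse at r = 4.98168×10^8 km gives v_t = √[μ(2/r − 1/a_t)] = 9.363 km/s.
Δv₂ = |v_t − v_c| = |9.363 − 16.32| = 6.957 km/s.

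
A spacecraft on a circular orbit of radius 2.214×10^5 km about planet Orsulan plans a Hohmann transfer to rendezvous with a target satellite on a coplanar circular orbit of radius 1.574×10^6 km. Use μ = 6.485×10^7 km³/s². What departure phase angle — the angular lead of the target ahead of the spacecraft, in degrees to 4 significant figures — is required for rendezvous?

Transfer-ellipse semi-major axis a_t = (r₁ + r₂)/2 = (2.214×10^5 + 1.574×10^6)/2 = 8.977×10^5 km.
The half-period of the transfer ellipse is t = π√(a_t³/μ) = 3.318×10^5 s.
Target angular speed ω₂ = √(μ/r₂³) = 4.078×10^-6 rad/s.
Angle swept by the target during transfer: ω₂·t = 1.3531 rad = 77.53°.
Arrival is 180° from departure on the ellipse, so φ = 180° − 77.53° = 102.5°.

φ = 102.5°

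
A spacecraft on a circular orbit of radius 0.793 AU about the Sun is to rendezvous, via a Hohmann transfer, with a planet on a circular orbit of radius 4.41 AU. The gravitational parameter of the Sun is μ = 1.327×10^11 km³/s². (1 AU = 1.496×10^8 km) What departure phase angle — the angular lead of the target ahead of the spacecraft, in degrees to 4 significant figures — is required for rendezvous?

φ = 98.45°

In km: r₁ = 0.793 × 1.496×10^8 = 1.186328×10^8 km; r₂ = 4.41 × 1.496×10^8 = 6.59736×10^8 km.
The Hohmann ellipse has a_t = (r₁ + r₂)/2 = 3.891844×10^8 km.
Transfer time t = π√(a_t³/μ) = 6.6214×10^7 s.
Target angular speed ω₂ = √(μ/r₂³) = 2.1497×10^-8 rad/s.
Angle swept by the target during transfer: ω₂·t = 1.4234 rad = 81.55°.
Arrival is 180° from departure on the ellipse, so φ = 180° − 81.55° = 98.45°.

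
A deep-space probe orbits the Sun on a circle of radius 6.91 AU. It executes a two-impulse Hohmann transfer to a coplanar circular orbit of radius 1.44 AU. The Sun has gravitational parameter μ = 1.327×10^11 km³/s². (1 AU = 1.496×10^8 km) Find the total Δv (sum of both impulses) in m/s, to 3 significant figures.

Δv = 11800 m/s

In km: r₁ = 6.91 × 1.496×10^8 = 1.033736×10^9 km; r₂ = 1.44 × 1.496×10^8 = 2.15424×10^8 km.
The Hohmann ellipse has a_t = (r₁ + r₂)/2 = 6.2458×10^8 km.
Circular speed at r₁: v₁ = √(μ/r₁) = √(1.327×10^11/1.033736×10^9) = 11.33 km/s.
Transfer-orbit speed at r₁ (vis-viva equation): v_a = √[μ(2/r₁ − 1/a_t)] = 6.654 km/s.
First burn Δv₁ = |v_a − v₁| = 4.676 km/s.
At r₂, v₂ = √(μ/r₂) = 24.819 km/s.
Transfer-orbit speed at r₂: v_p = √[μ(2/r₂ − 1/a_t)] = 31.930 km/s.
Second burn Δv₂ = |v₂ − v_p| = 7.111 km/s.
Total Δv = Δv₁ + Δv₂ = 11.79 km/s.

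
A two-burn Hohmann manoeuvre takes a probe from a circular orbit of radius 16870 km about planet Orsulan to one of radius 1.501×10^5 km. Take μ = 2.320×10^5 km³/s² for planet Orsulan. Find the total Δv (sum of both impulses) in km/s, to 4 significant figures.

Transfer-ellipse semi-major axis a_t = (r₁ + r₂)/2 = (16870 + 1.501×10^5)/2 = 83485 km.
Circular speed at r₁: v₁ = √(μ/r₁) = √(2.320×10^5/16870) = 3.708 km/s.
On the transfer ellipse at r₁, v² = μ(2/r − 1/a) gives v_p = √[μ(2/r₁ − 1/a_t)] = 4.972 km/s.
First burn Δv₁ = |v_p − v₁| = 1.264 km/s.
At r₂, v₂ = √(μ/r₂) = 1.24324 km/s.
Transfer-orbit speed at r₂: v_a = √[μ(2/r₂ − 1/a_t)] = 0.558865 km/s.
Second burn Δv₂ = |v₂ − v_a| = 0.6844 km/s.
Δv = Δv₁ + Δv₂ = 1.264 + 0.6844 = 1.948 km/s.

Δv = 1.948 km/s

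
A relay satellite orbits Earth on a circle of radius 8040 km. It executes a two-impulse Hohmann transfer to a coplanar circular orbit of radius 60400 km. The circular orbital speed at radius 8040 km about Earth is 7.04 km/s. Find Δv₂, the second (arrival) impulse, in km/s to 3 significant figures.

Δv₂ = 1.32 km/s

From the circular-orbit relation v² = μ/r at r = 8040 km: μ = v²r = (7.04)² × 8040 = 3.98475×10^5 km³/s².
Transfer-ellipse semi-major axis a_t = (r₁ + r₂)/2 = (8040 + 60400)/2 = 34220 km.
Circular speed at r = 60400 km: v_c = √(μ/r) = 2.569 km/s.
Vis-viva on the transfer ellipse at r = 60400 km gives v_t = √[μ(2/r − 1/a_t)] = 1.245 km/s.
Δv₂ = |v_t − v_c| = |1.245 − 2.569| = 1.324 km/s.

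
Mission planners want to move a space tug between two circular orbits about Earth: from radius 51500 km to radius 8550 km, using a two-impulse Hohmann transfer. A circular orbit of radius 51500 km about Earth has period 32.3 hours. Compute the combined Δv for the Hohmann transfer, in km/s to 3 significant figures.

From Kepler's third law T² = 4π²r³/μ at r = 51500 km, T = 32.3 hours = 32.3 × 3600 s = 1.1628×10^5 s: μ = 4π²r³/T² = 3.98815×10^5 km³/s².
Transfer-ellipse semi-major axis a_t = (r₁ + r₂)/2 = (51500 + 8550)/2 = 30025 km.
Circular speed at r₁: v₁ = √(μ/r₁) = √(3.98815×10^5/51500) = 2.783 km/s.
Transfer-orbit speed at r₁ (v² = μ(2/r − 1/a)): v_a = √[μ(2/r₁ − 1/a_t)] = 1.485 km/s.
First burn Δv₁ = |v_a − v₁| = 1.298 km/s.
Circular speed at r₂: v₂ = √(μ/r₂) = 6.830 km/s.
Transfer-orbit speed at r₂: v_p = √[μ(2/r₂ − 1/a_t)] = 8.945 km/s.
Second burn Δv₂ = |v₂ − v_p| = 2.115 km/s.
Δv = Δv₁ + Δv₂ = 1.298 + 2.115 = 3.413 km/s.

Δv = 3.41 km/s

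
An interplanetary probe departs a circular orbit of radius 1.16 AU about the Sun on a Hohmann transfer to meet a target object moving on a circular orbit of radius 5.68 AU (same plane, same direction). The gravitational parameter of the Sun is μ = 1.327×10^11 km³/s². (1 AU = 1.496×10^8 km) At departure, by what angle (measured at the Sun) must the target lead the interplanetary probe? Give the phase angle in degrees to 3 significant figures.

In km: r₁ = 1.16 × 1.496×10^8 = 1.73536×10^8 km; r₂ = 5.68 × 1.496×10^8 = 8.49728×10^8 km.
The Hohmann ellipse has a_t = (r₁ + r₂)/2 = 5.11632×10^8 km.
Transfer time t = π√(a_t³/μ) = 9.9805×10^7 s.
The target's mean motion on its circular orbit is ω₂ = √(μ/r₂³) = 1.4707×10^-8 rad/s.
Angle swept by the target during transfer: ω₂·t = 1.4678 rad = 84.10°.
The interplanetary probe traverses 180° on the transfer ellipse, so the target must lead by 180° − 84.10° = 95.9°.

φ = 95.9°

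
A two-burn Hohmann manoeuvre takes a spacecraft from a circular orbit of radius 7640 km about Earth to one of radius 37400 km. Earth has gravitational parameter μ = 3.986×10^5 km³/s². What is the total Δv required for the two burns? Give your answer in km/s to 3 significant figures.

Transfer-ellipse semi-major axis a_t = (r₁ + r₂)/2 = (7640 + 37400)/2 = 22520 km.
Circular speed at r₁: v₁ = √(μ/r₁) = √(3.986×10^5/7640) = 7.223 km/s.
Transfer-orbit speed at r₁ (vis-viva equation): v_p = √[μ(2/r₁ − 1/a_t)] = 9.308 km/s.
First burn Δv₁ = |v_p − v₁| = 2.085 km/s.
At r₂, v₂ = √(μ/r₂) = 3.2646 km/s.
Transfer-orbit speed at r₂: v_a = √[μ(2/r₂ − 1/a_t)] = 1.9015 km/s.
Second burn Δv₂ = |v₂ − v_a| = 1.363 km/s.
Δv = Δv₁ + Δv₂ = 2.085 + 1.363 = 3.448 km/s.

Δv = 3.45 km/s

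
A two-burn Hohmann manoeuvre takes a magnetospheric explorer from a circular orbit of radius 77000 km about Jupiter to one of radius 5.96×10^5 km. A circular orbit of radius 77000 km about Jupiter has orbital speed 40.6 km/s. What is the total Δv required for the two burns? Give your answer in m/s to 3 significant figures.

From the circular-orbit relation v² = μ/r at r = 77000 km: μ = v²r = (40.6)² × 77000 = 1.26924×10^8 km³/s².
The Hohmann ellipse has a_t = (r₁ + r₂)/2 = 3.365×10^5 km.
At r₁ the circular-orbit speed is v₁ = √(μ/r₁) = 40.600 km/s.
On the transfer ellipse at r₁, vis-viva equation gives v_p = √[μ(2/r₁ − 1/a_t)] = 54.033 km/s.
First burn Δv₁ = |v_p − v₁| = 13.433 km/s.
Circular speed at r₂: v₂ = √(μ/r₂) = 14.5931 km/s.
Transfer-orbit speed at r₂: v_a = √[μ(2/r₂ − 1/a_t)] = 6.98073 km/s.
Second burn Δv₂ = |v₂ − v_a| = 7.6124 km/s.
Δv = Δv₁ + Δv₂ = 13.433 + 7.6124 = 21.05 km/s.

Δv = 21000 m/s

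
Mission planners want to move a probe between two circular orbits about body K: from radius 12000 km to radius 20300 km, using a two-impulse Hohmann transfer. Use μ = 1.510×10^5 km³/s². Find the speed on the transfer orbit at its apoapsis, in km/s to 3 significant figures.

v = 2.35 km/s

Semi-major axis of the transfer orbit: a_t = (12000 + 20300)/2 = 16150 km.
The apoapsis of the transfer ellipse is at r = 20300 km.
Applying v² = μ(2/r − 1/a_t): v = 2.351 km/s.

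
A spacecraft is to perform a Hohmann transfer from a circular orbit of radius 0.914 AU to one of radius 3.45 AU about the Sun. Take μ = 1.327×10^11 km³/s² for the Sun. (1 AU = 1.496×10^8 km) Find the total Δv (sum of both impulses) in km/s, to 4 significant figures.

Δv = 13.68 km/s

In km: r₁ = 0.914 × 1.496×10^8 = 1.367344×10^8 km; r₂ = 3.45 × 1.496×10^8 = 5.1612×10^8 km.
Semi-major axis of the transfer orbit: a_t = (1.367344×10^8 + 5.1612×10^8)/2 = 3.264272×10^8 km.
Circular speed at r₁: v₁ = √(μ/r₁) = √(1.327×10^11/1.367344×10^8) = 31.15 km/s.
On the transfer ellipse at r₁, vis-viva gives v_p = √[μ(2/r₁ − 1/a_t)] = 39.17 km/s.
First burn Δv₁ = |v_p − v₁| = 8.020 km/s.
At r₂, v₂ = √(μ/r₂) = 16.035 km/s.
Transfer-orbit speed at r₂: v_a = √[μ(2/r₂ − 1/a_t)] = 10.378 km/s.
Second burn Δv₂ = |v₂ − v_a| = 5.657 km/s.
Δv = Δv₁ + Δv₂ = 8.020 + 5.657 = 13.68 km/s.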